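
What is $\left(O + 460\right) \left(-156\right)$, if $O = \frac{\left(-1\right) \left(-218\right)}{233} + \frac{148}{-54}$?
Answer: $- \frac{149890208}{2097} \approx -71478.0$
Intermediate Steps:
$O = - \frac{11356}{6291}$ ($O = 218 \cdot \frac{1}{233} + 148 \left(- \frac{1}{54}\right) = \frac{218}{233} - \frac{74}{27} = - \frac{11356}{6291} \approx -1.8051$)
$\left(O + 460\right) \left(-156\right) = \left(- \frac{11356}{6291} + 460\right) \left(-156\right) = \frac{2882504}{6291} \left(-156\right) = - \frac{149890208}{2097}$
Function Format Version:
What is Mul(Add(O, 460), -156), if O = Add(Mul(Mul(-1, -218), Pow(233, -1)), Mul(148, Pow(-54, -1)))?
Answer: Rational(-149890208, 2097) ≈ -71478.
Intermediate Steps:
O = Rational(-11356, 6291) (O = Add(Mul(218, Rational(1, 233)), Mul(148, Rational(-1, 54))) = Add(Rational(218, 233), Rational(-74, 27)) = Rational(-11356, 6291) ≈ -1.8051)
Mul(Add(O, 460), -156) = Mul(Add(Rational(-11356, 6291), 460), -156) = Mul(Rational(2882504, 6291), -156) = Rational(-149890208, 2097)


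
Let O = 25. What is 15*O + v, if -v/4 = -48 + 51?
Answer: 363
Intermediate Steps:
v = -12 (v = -4*(-48 + 51) = -4*3 = -12)
15*O + v = 15*25 - 12 = 375 - 12 = 363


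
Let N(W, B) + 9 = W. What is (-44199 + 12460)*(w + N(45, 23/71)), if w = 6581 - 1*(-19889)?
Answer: -841273934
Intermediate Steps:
N(W, B) = -9 + W
w = 26470 (w = 6581 + 19889 = 26470)
(-44199 + 12460)*(w + N(45, 23/71)) = (-44199 + 12460)*(26470 + (-9 + 45)) = -31739*(26470 + 36) = -31739*26506 = -841273934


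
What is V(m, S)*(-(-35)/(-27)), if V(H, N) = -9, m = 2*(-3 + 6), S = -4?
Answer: 35/3 ≈ 11.667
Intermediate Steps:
m = 6 (m = 2*3 = 6)
V(m, S)*(-(-35)/(-27)) = -(-9)*(-35/(-27)) = -(-9)*(-35*(-1/27)) = -(-9)*35/27 = -9*(-35/27) = 35/3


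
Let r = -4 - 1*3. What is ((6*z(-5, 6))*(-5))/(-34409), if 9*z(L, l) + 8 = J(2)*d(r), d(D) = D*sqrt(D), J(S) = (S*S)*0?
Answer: -80/103227 ≈ -0.00077499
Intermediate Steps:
J(S) = 0 (J(S) = S**2*0 = 0)
r = -7 (r = -4 - 3 = -7)
d(D) = D**(3/2)
z(L, l) = -8/9 (z(L, l) = -8/9 + (0*(-7)**(3/2))/9 = -8/9 + (0*(-7*I*sqrt(7)))/9 = -8/9 + (1/9)*0 = -8/9 + 0 = -8/9)
((6*z(-5, 6))*(-5))/(-34409) = ((6*(-8/9))*(-5))/(-34409) = -16/3*(-5)*(-1/34409) = (80/3)*(-1/34409) = -80/103227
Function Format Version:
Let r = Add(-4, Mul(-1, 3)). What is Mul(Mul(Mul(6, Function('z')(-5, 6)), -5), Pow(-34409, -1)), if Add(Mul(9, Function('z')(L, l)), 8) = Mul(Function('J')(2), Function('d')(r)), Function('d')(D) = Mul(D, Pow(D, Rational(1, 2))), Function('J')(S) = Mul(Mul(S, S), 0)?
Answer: Rational(-80, 103227) ≈ -0.00077499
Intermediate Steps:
Function('J')(S) = 0 (Function('J')(S) = Mul(Pow(S, 2), 0) = 0)
r = -7 (r = Add(-4, -3) = -7)
Function('d')(D) = Pow(D, Rational(3, 2))
Function('z')(L, l) = Rational(-8, 9) (Function('z')(L, l) = Add(Rational(-8, 9), Mul(Rational(1, 9), Mul(0, Pow(-7, Rational(3, 2))))) = Add(Rational(-8, 9), Mul(Rational(1, 9), Mul(0, Mul(-7, I, Pow(7, Rational(1, 2)))))) = Add(Rational(-8, 9), Mul(Rational(1, 9), 0)) = Add(Rational(-8, 9), 0) = Rational(-8, 9))
Mul(Mul(Mul(6, Function('z')(-5, 6)), -5), Pow(-34409, -1)) = Mul(Mul(Mul(6, Rational(-8, 9)), -5), Pow(-34409, -1)) = Mul(Mul(Rational(-16, 3), -5), Rational(-1, 34409)) = Mul(Rational(80, 3), Rational(-1, 34409)) = Rational(-80, 103227)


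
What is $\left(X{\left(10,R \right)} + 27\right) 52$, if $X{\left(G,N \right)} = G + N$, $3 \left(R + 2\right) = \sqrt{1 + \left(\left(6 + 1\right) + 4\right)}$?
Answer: $1820 + \frac{104 \sqrt{3}}{3} \approx 1880.0$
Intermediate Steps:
$R = -2 + \frac{2 \sqrt{3}}{3}$ ($R = -2 + \frac{\sqrt{1 + \left(\left(6 + 1\right) + 4\right)}}{3} = -2 + \frac{\sqrt{1 + \left(7 + 4\right)}}{3} = -2 + \frac{\sqrt{1 + 11}}{3} = -2 + \frac{\sqrt{12}}{3} = -2 + \frac{2 \sqrt{3}}{3} \approx -0.8453$)
$\left(X{\left(10,R \right)} + 27\right) 52 = \left(\left(10 - \left(2 - \frac{2 \sqrt{3}}{3}\right)\right) + 27\right) 52 = \left(\left(8 + \frac{2 \sqrt{3}}{3}\right) + 27\right) 52 = \left(35 + \frac{2 \sqrt{3}}{3}\right) 52 = 1820 + \frac{104 \sqrt{3}}{3}$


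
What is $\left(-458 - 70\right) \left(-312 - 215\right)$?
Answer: $278256$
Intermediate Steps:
$\left(-458 - 70\right) \left(-312 - 215\right) = \left(-528\right) \left(-527\right) = 278256$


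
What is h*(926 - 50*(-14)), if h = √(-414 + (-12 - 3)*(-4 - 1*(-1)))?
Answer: 4878*I*√41 ≈ 31234.0*I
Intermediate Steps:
h = 3*I*√41 (h = √(-414 - 15*(-4 + 1)) = √(-414 - 15*(-3)) = √(-414 + 45) = √(-369) = 3*I*√41 ≈ 19.209*I)
h*(926 - 50*(-14)) = (3*I*√41)*(926 - 50*(-14)) = (3*I*√41)*(926 + 700) = (3*I*√41)*1626 = 4878*I*√41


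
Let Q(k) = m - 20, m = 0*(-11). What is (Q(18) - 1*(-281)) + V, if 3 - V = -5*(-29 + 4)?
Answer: 139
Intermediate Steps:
m = 0
Q(k) = -20 (Q(k) = 0 - 20 = -20)
V = -122 (V = 3 - (-5)*(-29 + 4) = 3 - (-5)*(-25) = 3 - 1*125 = 3 - 125 = -122)
(Q(18) - 1*(-281)) + V = (-20 - 1*(-281)) - 122 = (-20 + 281) - 122 = 261 - 122 = 139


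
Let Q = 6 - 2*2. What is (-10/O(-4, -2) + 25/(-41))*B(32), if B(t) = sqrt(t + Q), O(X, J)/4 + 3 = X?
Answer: -145*sqrt(34)/574 ≈ -1.4730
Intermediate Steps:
Q = 2 (Q = 6 - 4 = 2)
O(X, J) = -12 + 4*X
B(t) = sqrt(2 + t) (B(t) = sqrt(t + 2) = sqrt(2 + t))
(-10/O(-4, -2) + 25/(-41))*B(32) = (-10/(-12 + 4*(-4)) + 25/(-41))*sqrt(2 + 32) = (-10/(-12 - 16) + 25*(-1/41))*sqrt(34) = (-10/(-28) - 25/41)*sqrt(34) = (-10*(-1/28) - 25/41)*sqrt(34) = (5/14 - 25/41)*sqrt(34) = -145*sqrt(34)/574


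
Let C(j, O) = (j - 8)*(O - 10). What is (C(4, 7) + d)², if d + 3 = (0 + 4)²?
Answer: 625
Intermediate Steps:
C(j, O) = (-10 + O)*(-8 + j) (C(j, O) = (-8 + j)*(-10 + O) = (-10 + O)*(-8 + j))
d = 13 (d = -3 + (0 + 4)² = -3 + 4² = -3 + 16 = 13)
(C(4, 7) + d)² = ((80 - 10*4 - 8*7 + 7*4) + 13)² = ((80 - 40 - 56 + 28) + 13)² = (12 + 13)² = 25² = 625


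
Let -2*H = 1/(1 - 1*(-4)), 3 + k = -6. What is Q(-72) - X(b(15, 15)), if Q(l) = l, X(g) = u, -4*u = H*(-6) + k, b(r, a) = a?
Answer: -741/10 ≈ -74.100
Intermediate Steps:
k = -9 (k = -3 - 6 = -9)
H = -⅒ (H = -1/(2*(1 - 1*(-4))) = -1/(2*(1 + 4)) = -½/5 = -½*⅕ = -⅒ ≈ -0.10000)
u = 21/10 (u = -(-⅒*(-6) - 9)/4 = -(⅗ - 9)/4 = -¼*(-42/5) = 21/10 ≈ 2.1000)
X(g) = 21/10
Q(-72) - X(b(15, 15)) = -72 - 1*21/10 = -72 - 21/10 = -741/10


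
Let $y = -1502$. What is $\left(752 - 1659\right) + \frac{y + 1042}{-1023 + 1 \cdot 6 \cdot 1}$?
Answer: $- \frac{921959}{1017} \approx -906.55$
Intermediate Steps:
$\left(752 - 1659\right) + \frac{y + 1042}{-1023 + 1 \cdot 6 \cdot 1} = \left(752 - 1659\right) + \frac{-1502 + 1042}{-1023 + 1 \cdot 6 \cdot 1} = -907 - \frac{460}{-1023 + 6 \cdot 1} = -907 - \frac{460}{-1023 + 6} = -907 - \frac{460}{-1017} = -907 - - \frac{460}{1017} = -907 + \frac{460}{1017} = - \frac{921959}{1017}$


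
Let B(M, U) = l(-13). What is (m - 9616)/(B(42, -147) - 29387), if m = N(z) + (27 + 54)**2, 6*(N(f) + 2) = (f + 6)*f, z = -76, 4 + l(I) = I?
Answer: 6511/88212 ≈ 0.073811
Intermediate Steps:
l(I) = -4 + I
B(M, U) = -17 (B(M, U) = -4 - 13 = -17)
N(f) = -2 + f*(6 + f)/6 (N(f) = -2 + ((f + 6)*f)/6 = -2 + ((6 + f)*f)/6 = -2 + (f*(6 + f))/6 = -2 + f*(6 + f)/6)
m = 22337/3 (m = (-2 - 76 + (1/6)*(-76)**2) + (27 + 54)**2 = (-2 - 76 + (1/6)*5776) + 81**2 = (-2 - 76 + 2888/3) + 6561 = 2654/3 + 6561 = 22337/3 ≈ 7445.7)
(m - 9616)/(B(42, -147) - 29387) = (22337/3 - 9616)/(-17 - 29387) = -6511/3/(-29404) = -6511/3*(-1/29404) = 6511/88212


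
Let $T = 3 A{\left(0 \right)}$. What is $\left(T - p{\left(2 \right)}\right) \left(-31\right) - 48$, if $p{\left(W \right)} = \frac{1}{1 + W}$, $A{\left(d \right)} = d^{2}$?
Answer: $- \frac{113}{3} \approx -37.667$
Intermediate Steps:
$T = 0$ ($T = 3 \cdot 0^{2} = 3 \cdot 0 = 0$)
$\left(T - p{\left(2 \right)}\right) \left(-31\right) - 48 = \left(0 - \frac{1}{1 + 2}\right) \left(-31\right) - 48 = \left(0 - \frac{1}{3}\right) \left(-31\right) - 48 = \left(- \frac{1}{3}\right) \left(-31\right) - 48 = \frac{31}{3} - 48 = - \frac{113}{3}$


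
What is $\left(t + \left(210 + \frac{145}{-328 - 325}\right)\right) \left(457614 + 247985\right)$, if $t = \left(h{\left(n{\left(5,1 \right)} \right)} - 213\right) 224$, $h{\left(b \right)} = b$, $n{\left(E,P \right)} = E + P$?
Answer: $- \frac{21267684545081}{653} \approx -3.2569 \cdot 10^{10}$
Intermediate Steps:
$t = -46368$ ($t = \left(\left(5 + 1\right) - 213\right) 224 = \left(6 - 213\right) 224 = \left(-207\right) 224 = -46368$)
$\left(t + \left(210 + \frac{145}{-328 - 325}\right)\right) \left(457614 + 247985\right) = \left(-46368 + \left(210 + \frac{145}{-328 - 325}\right)\right) \left(457614 + 247985\right) = \left(-46368 + \left(210 + \frac{145}{-653}\right)\right) 705599 = \left(-46368 + \left(210 + 145 \left(- \frac{1}{653}\right)\right)\right) 705599 = \left(-46368 + \left(210 - \frac{145}{653}\right)\right) 705599 = \left(-46368 + \frac{136985}{653}\right) 705599 = \left(- \frac{30141319}{653}\right) 705599 = - \frac{21267684545081}{653}$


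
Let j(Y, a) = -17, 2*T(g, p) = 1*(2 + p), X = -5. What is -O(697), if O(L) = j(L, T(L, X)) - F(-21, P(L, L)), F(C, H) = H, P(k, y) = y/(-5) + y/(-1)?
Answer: -4097/5 ≈ -819.40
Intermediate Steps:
P(k, y) = -6*y/5 (P(k, y) = y*(-⅕) + y*(-1) = -y/5 - y = -6*y/5)
T(g, p) = 1 + p/2 (T(g, p) = (1*(2 + p))/2 = (2 + p)/2 = 1 + p/2)
O(L) = -17 + 6*L/5 (O(L) = -17 - (-6)*L/5 = -17 + 6*L/5)
-O(697) = -(-17 + (6/5)*697) = -(-17 + 4182/5) = -1*4097/5 = -4097/5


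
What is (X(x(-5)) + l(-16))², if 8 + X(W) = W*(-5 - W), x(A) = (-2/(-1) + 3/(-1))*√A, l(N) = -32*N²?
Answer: 67157900 - 81950*I*√5 ≈ 6.7158e+7 - 1.8325e+5*I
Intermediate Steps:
x(A) = -√A (x(A) = (-2*(-1) + 3*(-1))*√A = (2 - 3)*√A = -√A)
X(W) = -8 + W*(-5 - W)
(X(x(-5)) + l(-16))² = ((-8 - (-√(-5))² - (-5)*√(-5)) - 32*(-16)²)² = ((-8 - (-I*√5)² - (-5)*I*√5) - 32*256)² = ((-8 - (-I*√5)² - (-5)*I*√5) - 8192)² = ((-8 - 1*(-5) + 5*I*√5) - 8192)² = ((-8 + 5 + 5*I*√5) - 8192)² = ((-3 + 5*I*√5) - 8192)² = (-8195 + 5*I*√5)²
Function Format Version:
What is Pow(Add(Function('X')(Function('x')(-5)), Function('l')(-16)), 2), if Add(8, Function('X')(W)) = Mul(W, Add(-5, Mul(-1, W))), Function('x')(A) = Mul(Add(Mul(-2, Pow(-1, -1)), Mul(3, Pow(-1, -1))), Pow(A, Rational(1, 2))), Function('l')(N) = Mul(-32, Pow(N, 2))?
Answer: Add(67157900, Mul(-81950, I, Pow(5, Rational(1, 2)))) ≈ Add(6.7158e+7, Mul(-1.8325e+5, I))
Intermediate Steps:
Function('x')(A) = Mul(-1, Pow(A, Rational(1, 2))) (Function('x')(A) = Mul(Add(Mul(-2, -1), Mul(3, -1)), Pow(A, Rational(1, 2))) = Mul(Add(2, -3), Pow(A, Rational(1, 2))) = Mul(-1, Pow(A, Rational(1, 2))))
Function('X')(W) = Add(-8, Mul(W, Add(-5, Mul(-1, W))))
Pow(Add(Function('X')(Function('x')(-5)), Function('l')(-16)), 2) = Pow(Add(Add(-8, Mul(-1, Pow(Mul(-1, Pow(-5, Rational(1, 2))), 2)), Mul(-5, Mul(-1, Pow(-5, Rational(1, 2))))), Mul(-32, Pow(-16, 2))), 2) = Pow(Add(Add(-8, Mul(-1, Pow(Mul(-1, Mul(I, Pow(5, Rational(1, 2)))), 2)), Mul(-5, Mul(-1, Mul(I, Pow(5, Rational(1, 2)))))), Mul(-32, 256)), 2) = Pow(Add(Add(-8, Mul(-1, Pow(Mul(-1, I, Pow(5, Rational(1, 2))), 2)), Mul(-5, Mul(-1, I, Pow(5, Rational(1, 2))))), -8192), 2) = Pow(Add(Add(-8, Mul(-1, -5), Mul(5, I, Pow(5, Rational(1, 2)))), -8192), 2) = Pow(Add(Add(-8, 5, Mul(5, I, Pow(5, Rational(1, 2)))), -8192), 2) = Pow(Add(Add(-3, Mul(5, I, Pow(5, Rational(1, 2)))), -8192), 2) = Pow(Add(-8195, Mul(5, I, Pow(5, Rational(1, 2)))), 2)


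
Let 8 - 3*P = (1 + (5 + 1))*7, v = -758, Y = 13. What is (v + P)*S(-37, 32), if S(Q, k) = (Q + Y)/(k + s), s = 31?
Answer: 18520/63 ≈ 293.97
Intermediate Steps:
S(Q, k) = (13 + Q)/(31 + k) (S(Q, k) = (Q + 13)/(k + 31) = (13 + Q)/(31 + k))
P = -41/3 (P = 8/3 - (1 + (5 + 1))*7/3 = 8/3 - (1 + 6)*7/3 = 8/3 - 7*7/3 = 8/3 - 1/3*49 = 8/3 - 49/3 = -41/3 ≈ -13.667)
(v + P)*S(-37, 32) = (-758 - 41/3)*((13 - 37)/(31 + 32)) = -2315*(-24)/(3*63) = -2315*(-24)/189 = -2315/3*(-8/21) = 18520/63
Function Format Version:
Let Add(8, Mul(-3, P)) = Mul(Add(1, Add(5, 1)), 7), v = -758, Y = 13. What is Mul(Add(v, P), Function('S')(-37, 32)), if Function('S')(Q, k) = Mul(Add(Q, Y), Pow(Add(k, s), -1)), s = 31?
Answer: Rational(18520, 63) ≈ 293.97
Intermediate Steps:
Function('S')(Q, k) = Mul(Pow(Add(31, k), -1), Add(13, Q)) (Function('S')(Q, k) = Mul(Add(Q, 13), Pow(Add(k, 31), -1)) = Mul(Add(13, Q), Pow(Add(31, k), -1)) = Mul(Pow(Add(31, k), -1), Add(13, Q)))
P = Rational(-41, 3) (P = Add(Rational(8, 3), Mul(Rational(-1, 3), Mul(Add(1, Add(5, 1)), 7))) = Add(Rational(8, 3), Mul(Rational(-1, 3), Mul(Add(1, 6), 7))) = Add(Rational(8, 3), Mul(Rational(-1, 3), Mul(7, 7))) = Add(Rational(8, 3), Mul(Rational(-1, 3), 49)) = Add(Rational(8, 3), Rational(-49, 3)) = Rational(-41, 3) ≈ -13.667)
Mul(Add(v, P), Function('S')(-37, 32)) = Mul(Add(-758, Rational(-41, 3)), Mul(Pow(Add(31, 32), -1), Add(13, -37))) = Mul(Rational(-2315, 3), Mul(Pow(63, -1), -24)) = Mul(Rational(-2315, 3), Mul(Rational(1, 63), -24)) = Mul(Rational(-2315, 3), Rational(-8, 21)) = Rational(18520, 63)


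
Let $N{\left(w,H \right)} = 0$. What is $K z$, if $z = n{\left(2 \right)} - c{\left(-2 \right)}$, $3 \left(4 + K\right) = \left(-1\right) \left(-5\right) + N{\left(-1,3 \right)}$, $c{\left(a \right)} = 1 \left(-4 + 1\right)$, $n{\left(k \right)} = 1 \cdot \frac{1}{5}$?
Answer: $- \frac{112}{15} \approx -7.4667$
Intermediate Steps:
$n{\left(k \right)} = \frac{1}{5}$ ($n{\left(k \right)} = 1 \cdot \frac{1}{5} = \frac{1}{5}$)
$c{\left(a \right)} = -3$ ($c{\left(a \right)} = 1 \left(-3\right) = -3$)
$K = - \frac{7}{3}$ ($K = -4 + \frac{\left(-1\right) \left(-5\right) + 0}{3} = -4 + \frac{5 + 0}{3} = -4 + \frac{1}{3} \cdot 5 = -4 + \frac{5}{3} = - \frac{7}{3} \approx -2.3333$)
$z = \frac{16}{5}$ ($z = \frac{1}{5} - -3 = \frac{1}{5} + 3 = \frac{16}{5} \approx 3.2$)
$K z = \left(- \frac{7}{3}\right) \frac{16}{5} = - \frac{112}{15}$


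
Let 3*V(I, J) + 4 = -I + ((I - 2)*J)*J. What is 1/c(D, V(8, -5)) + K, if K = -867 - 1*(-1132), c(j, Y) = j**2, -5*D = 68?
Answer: 1225385/4624 ≈ 265.01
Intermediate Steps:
D = -68/5 (D = -1/5*68 = -68/5 ≈ -13.600)
V(I, J) = -4/3 - I/3 + J**2*(-2 + I)/3 (V(I, J) = -4/3 + (-I + ((I - 2)*J)*J)/3 = -4/3 + (-I + ((-2 + I)*J)*J)/3 = -4/3 + (-I + (J*(-2 + I))*J)/3 = -4/3 + (-I + J**2*(-2 + I))/3 = -4/3 + (-I/3 + J**2*(-2 + I)/3) = -4/3 - I/3 + J**2*(-2 + I)/3)
K = 265 (K = -867 + 1132 = 265)
1/c(D, V(8, -5)) + K = 1/((-68/5)**2) + 265 = 1/(4624/25) + 265 = 25/4624 + 265 = 1225385/4624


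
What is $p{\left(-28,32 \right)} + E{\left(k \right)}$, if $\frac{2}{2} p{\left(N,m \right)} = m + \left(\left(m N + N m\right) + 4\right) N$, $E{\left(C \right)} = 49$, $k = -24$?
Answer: $50145$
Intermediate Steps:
$p{\left(N,m \right)} = m + N \left(4 + 2 N m\right)$ ($p{\left(N,m \right)} = m + \left(\left(m N + N m\right) + 4\right) N = m + \left(\left(N m + N m\right) + 4\right) N = m + \left(2 N m + 4\right) N = m + \left(4 + 2 N m\right) N = m + N \left(4 + 2 N m\right)$)
$p{\left(-28,32 \right)} + E{\left(k \right)} = \left(32 + 4 \left(-28\right) + 2 \cdot 32 \left(-28\right)^{2}\right) + 49 = \left(32 - 112 + 2 \cdot 32 \cdot 784\right) + 49 = \left(32 - 112 + 50176\right) + 49 = 50096 + 49 = 50145$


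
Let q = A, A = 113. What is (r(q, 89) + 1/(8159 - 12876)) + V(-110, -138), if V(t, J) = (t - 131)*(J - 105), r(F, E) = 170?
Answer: 277043560/4717 ≈ 58733.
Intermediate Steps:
q = 113
V(t, J) = (-131 + t)*(-105 + J)
(r(q, 89) + 1/(8159 - 12876)) + V(-110, -138) = (170 + 1/(8159 - 12876)) + (13755 - 131*(-138) - 105*(-110) - 138*(-110)) = (170 + 1/(-4717)) + (13755 + 18078 + 11550 + 15180) = (170 - 1/4717) + 58563 = 801889/4717 + 58563 = 277043560/4717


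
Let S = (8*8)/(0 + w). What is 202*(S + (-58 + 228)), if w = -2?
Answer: 27876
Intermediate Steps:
S = -32 (S = (8*8)/(0 - 2) = 64/(-2) = 64*(-½) = -32)
202*(S + (-58 + 228)) = 202*(-32 + (-58 + 228)) = 202*(-32 + 170) = 202*138 = 27876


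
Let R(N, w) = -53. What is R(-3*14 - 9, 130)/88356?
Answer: -53/88356 ≈ -0.00059985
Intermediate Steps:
R(-3*14 - 9, 130)/88356 = -53/88356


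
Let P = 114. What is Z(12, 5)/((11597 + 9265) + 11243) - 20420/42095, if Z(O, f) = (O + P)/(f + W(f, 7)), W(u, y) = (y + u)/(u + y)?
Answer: -130940021/270291995 ≈ -0.48444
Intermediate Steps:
W(u, y) = 1 (W(u, y) = (u + y)/(u + y) = 1)
Z(O, f) = (114 + O)/(1 + f) (Z(O, f) = (O + 114)/(f + 1) = (114 + O)/(1 + f))
Z(12, 5)/((11597 + 9265) + 11243) - 20420/42095 = ((114 + 12)/(1 + 5))/((11597 + 9265) + 11243) - 20420/42095 = (126/6)/(20862 + 11243) - 20420*1/42095 = ((⅙)*126)/32105 - 4084/8419 = 21*(1/32105) - 4084/8419 = 21/32105 - 4084/8419 = -130940021/270291995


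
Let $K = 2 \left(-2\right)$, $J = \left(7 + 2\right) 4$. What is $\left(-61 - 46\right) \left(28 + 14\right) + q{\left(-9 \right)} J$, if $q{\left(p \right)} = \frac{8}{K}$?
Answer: $-4566$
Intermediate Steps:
$J = 36$ ($J = 9 \cdot 4 = 36$)
$K = -4$
$q{\left(p \right)} = -2$ ($q{\left(p \right)} = \frac{8}{-4} = 8 \left(- \frac{1}{4}\right) = -2$)
$\left(-61 - 46\right) \left(28 + 14\right) + q{\left(-9 \right)} J = \left(-61 - 46\right) \left(28 + 14\right) - 72 = \left(-107\right) 42 - 72 = -4494 - 72 = -4566$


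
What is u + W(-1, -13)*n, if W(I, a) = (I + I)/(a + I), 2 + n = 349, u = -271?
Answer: -1550/7 ≈ -221.43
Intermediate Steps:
n = 347 (n = -2 + 349 = 347)
W(I, a) = 2*I/(I + a) (W(I, a) = (2*I)/(I + a) = 2*I/(I + a))
u + W(-1, -13)*n = -271 + (2*(-1)/(-1 - 13))*347 = -271 + (2*(-1)/(-14))*347 = -271 + (2*(-1)*(-1/14))*347 = -271 + (1/7)*347 = -271 + 347/7 = -1550/7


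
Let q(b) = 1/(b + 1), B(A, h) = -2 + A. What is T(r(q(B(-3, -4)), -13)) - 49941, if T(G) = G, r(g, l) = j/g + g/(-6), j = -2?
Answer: -1198391/24 ≈ -49933.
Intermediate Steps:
q(b) = 1/(1 + b)
r(g, l) = -2/g - g/6 (r(g, l) = -2/g + g/(-6) = -2/g + g*(-⅙) = -2/g - g/6)
T(r(q(B(-3, -4)), -13)) - 49941 = (-2/(1/(1 + (-2 - 3))) - 1/(6*(1 + (-2 - 3)))) - 49941 = (-2/(1/(1 - 5)) - 1/(6*(1 - 5))) - 49941 = (-2/(1/(-4)) - ⅙/(-4)) - 49941 = (-2/(-¼) - ⅙*(-¼)) - 49941 = (-2*(-4) + 1/24) - 49941 = (8 + 1/24) - 49941 = 193/24 - 49941 = -1198391/24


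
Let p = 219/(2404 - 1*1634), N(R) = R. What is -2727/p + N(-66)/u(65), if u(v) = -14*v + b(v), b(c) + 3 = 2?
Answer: -637631412/66503 ≈ -9588.0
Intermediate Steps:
b(c) = -1 (b(c) = -3 + 2 = -1)
p = 219/770 (p = 219/(2404 - 1634) = 219/770 ≈ 0.28442)
u(v) = -1 - 14*v (u(v) = -14*v - 1 = -1 - 14*v)
-2727/p + N(-66)/u(65) = -2727/219/770 - 66/(-1 - 14*65) = -2727*770/219 - 66/(-1 - 910) = -699930/73 - 66/(-911) = -699930/73 - 66*(-1/911) = -699930/73 + 66/911 = -637631412/66503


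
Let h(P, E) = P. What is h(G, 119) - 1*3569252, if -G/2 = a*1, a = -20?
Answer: -3569212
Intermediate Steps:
G = 40 (G = -(-40) = -2*(-20) = 40)
h(G, 119) - 1*3569252 = 40 - 1*3569252 = 40 - 3569252 = -3569212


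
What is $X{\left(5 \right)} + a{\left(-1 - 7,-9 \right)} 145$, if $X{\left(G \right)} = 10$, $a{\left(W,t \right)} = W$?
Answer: $-1150$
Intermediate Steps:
$X{\left(5 \right)} + a{\left(-1 - 7,-9 \right)} 145 = 10 + \left(-1 - 7\right) 145 = 10 - 1160 = -1150$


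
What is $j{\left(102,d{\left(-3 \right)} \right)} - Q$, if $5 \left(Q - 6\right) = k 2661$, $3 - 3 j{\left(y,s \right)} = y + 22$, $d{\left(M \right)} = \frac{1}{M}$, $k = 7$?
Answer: $- \frac{56576}{15} \approx -3771.7$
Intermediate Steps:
$j{\left(y,s \right)} = - \frac{19}{3} - \frac{y}{3}$ ($j{\left(y,s \right)} = 1 - \frac{y + 22}{3} = 1 - \frac{22 + y}{3} = 1 - \left(\frac{22}{3} + \frac{y}{3}\right) = - \frac{19}{3} - \frac{y}{3}$)
$Q = \frac{18657}{5}$ ($Q = 6 + \frac{7 \cdot 2661}{5} = 6 + \frac{1}{5} \cdot 18627 = 6 + \frac{18627}{5} = \frac{18657}{5} \approx 3731.4$)
$j{\left(102,d{\left(-3 \right)} \right)} - Q = \left(- \frac{19}{3} - 34\right) - \frac{18657}{5} = - \frac{121}{3} - \frac{18657}{5} = - \frac{56576}{15}$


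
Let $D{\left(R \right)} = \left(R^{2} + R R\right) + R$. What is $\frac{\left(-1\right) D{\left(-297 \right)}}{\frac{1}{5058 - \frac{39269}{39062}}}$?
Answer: $- \frac{34790295447567}{39062} \approx -8.9064 \cdot 10^{8}$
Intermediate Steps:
$D{\left(R \right)} = R + 2 R^{2}$ ($D{\left(R \right)} = \left(R^{2} + R^{2}\right) + R = 2 R^{2} + R = R + 2 R^{2}$)
$\frac{\left(-1\right) D{\left(-297 \right)}}{\frac{1}{5058 - \frac{39269}{39062}}} = \frac{\left(-1\right) \left(- 297 \left(1 + 2 \left(-297\right)\right)\right)}{\frac{1}{5058 - \frac{39269}{39062}}} = \frac{\left(-1\right) \left(- 297 \left(1 - 594\right)\right)}{\frac{1}{5058 - \frac{39269}{39062}}} = \frac{\left(-1\right) \left(\left(-297\right) \left(-593\right)\right)}{\frac{1}{5058 - \frac{39269}{39062}}} = \frac{\left(-1\right) 176121}{\frac{1}{\frac{197536327}{39062}}} = - \frac{176121}{\frac{39062}{197536327}} = \left(-176121\right) \frac{197536327}{39062} = - \frac{34790295447567}{39062}$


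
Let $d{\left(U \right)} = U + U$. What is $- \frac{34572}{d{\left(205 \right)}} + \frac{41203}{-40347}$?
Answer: $- \frac{705884857}{8271135} \approx -85.343$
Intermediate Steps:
$d{\left(U \right)} = 2 U$
$- \frac{34572}{d{\left(205 \right)}} + \frac{41203}{-40347} = - \frac{34572}{2 \cdot 205} + \frac{41203}{-40347} = - \frac{34572}{410} + 41203 \left(- \frac{1}{40347}\right) = \left(-34572\right) \frac{1}{410} - \frac{41203}{40347} = - \frac{17286}{205} - \frac{41203}{40347} = - \frac{705884857}{8271135}$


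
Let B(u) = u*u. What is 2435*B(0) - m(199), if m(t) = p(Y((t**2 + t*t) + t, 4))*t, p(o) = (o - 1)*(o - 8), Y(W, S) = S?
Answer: 2388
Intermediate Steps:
B(u) = u**2
p(o) = (-1 + o)*(-8 + o)
m(t) = -12*t (m(t) = (8 + 4**2 - 9*4)*t = (8 + 16 - 36)*t = -12*t)
2435*B(0) - m(199) = 2435*0**2 - (-12)*199 = 2435*0 - 1*(-2388) = 0 + 2388 = 2388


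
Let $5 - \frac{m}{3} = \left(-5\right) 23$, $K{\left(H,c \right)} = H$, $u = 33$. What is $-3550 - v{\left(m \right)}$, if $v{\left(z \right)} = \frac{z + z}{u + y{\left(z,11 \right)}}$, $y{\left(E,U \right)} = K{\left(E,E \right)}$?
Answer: $- \frac{465290}{131} \approx -3551.8$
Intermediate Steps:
$y{\left(E,U \right)} = E$
$m = 360$ ($m = 15 - 3 \left(\left(-5\right) 23\right) = 15 - -345 = 15 + 345 = 360$)
$v{\left(z \right)} = \frac{2 z}{33 + z}$ ($v{\left(z \right)} = \frac{z + z}{33 + z} = \frac{2 z}{33 + z}$)
$-3550 - v{\left(m \right)} = -3550 - 2 \cdot 360 \frac{1}{33 + 360} = -3550 - 2 \cdot 360 \cdot \frac{1}{393} = -3550 - \frac{240}{131} = - \frac{465290}{131}$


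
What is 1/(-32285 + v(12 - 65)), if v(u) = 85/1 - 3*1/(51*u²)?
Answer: -47753/1537646601 ≈ -3.1056e-5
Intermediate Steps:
v(u) = 85 - 1/(17*u²) (v(u) = 85*1 - 1/(17*u²) = 85 - 1/(17*u²))
1/(-32285 + v(12 - 65)) = 1/(-32285 + (85 - 1/(17*(12 - 65)²))) = 1/(-32285 + (85 - 1/17/(-53)²)) = 1/(-32285 + (85 - 1/17*1/2809)) = 1/(-32285 + (85 - 1/47753)) = 1/(-32285 + 4059004/47753) = 1/(-1537646601/47753) = -47753/1537646601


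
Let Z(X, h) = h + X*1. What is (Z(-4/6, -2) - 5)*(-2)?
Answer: 46/3 ≈ 15.333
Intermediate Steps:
Z(X, h) = X + h (Z(X, h) = h + X = X + h)
(Z(-4/6, -2) - 5)*(-2) = ((-4/6 - 2) - 5)*(-2) = ((-4*1/6 - 2) - 5)*(-2) = ((-2/3 - 2) - 5)*(-2) = (-8/3 - 5)*(-2) = -23/3*(-2) = 46/3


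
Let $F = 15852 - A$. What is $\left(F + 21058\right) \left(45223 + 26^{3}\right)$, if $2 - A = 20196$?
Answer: $3586074096$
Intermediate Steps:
$A = -20194$ ($A = 2 - 20196 = -20194$)
$F = 36046$ ($F = 15852 - -20194 = 15852 + 20194 = 36046$)
$\left(F + 21058\right) \left(45223 + 26^{3}\right) = \left(36046 + 21058\right) \left(45223 + 26^{3}\right) = 57104 \left(45223 + 17576\right) = 57104 \cdot 62799 = 3586074096$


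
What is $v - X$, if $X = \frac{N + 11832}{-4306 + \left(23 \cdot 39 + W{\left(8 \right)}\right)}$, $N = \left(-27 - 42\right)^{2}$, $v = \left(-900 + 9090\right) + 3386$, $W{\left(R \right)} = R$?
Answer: $\frac{39386569}{3401} \approx 11581.0$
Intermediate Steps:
$v = 11576$ ($v = 8190 + 3386 = 11576$)
$N = 4761$ ($N = \left(-69\right)^{2} = 4761$)
$X = - \frac{16593}{3401}$ ($X = \frac{4761 + 11832}{-4306 + \left(23 \cdot 39 + 8\right)} = \frac{16593}{-4306 + \left(897 + 8\right)} = \frac{16593}{-4306 + 905} = \frac{16593}{-3401} = 16593 \left(- \frac{1}{3401}\right) = - \frac{16593}{3401} \approx -4.8789$)
$v - X = 11576 - - \frac{16593}{3401} = 11576 + \frac{16593}{3401} = \frac{39386569}{3401}$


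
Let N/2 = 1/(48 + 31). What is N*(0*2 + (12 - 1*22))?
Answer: -20/79 ≈ -0.25316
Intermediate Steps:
N = 2/79 (N = 2/(48 + 31) = 2/79 ≈ 0.025316)
N*(0*2 + (12 - 1*22)) = 2*(0*2 + (12 - 1*22))/79 = 2*(0 + (12 - 22))/79 = 2*(0 - 10)/79 = (2/79)*(-10) = -20/79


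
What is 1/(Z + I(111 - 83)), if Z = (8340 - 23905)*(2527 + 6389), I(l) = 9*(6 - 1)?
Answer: -1/138777495 ≈ -7.2058e-9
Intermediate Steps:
I(l) = 45 (I(l) = 9*5 = 45)
Z = -138777540 (Z = -15565*8916 = -138777540)
1/(Z + I(111 - 83)) = 1/(-138777540 + 45) = 1/(-138777495) = -1/138777495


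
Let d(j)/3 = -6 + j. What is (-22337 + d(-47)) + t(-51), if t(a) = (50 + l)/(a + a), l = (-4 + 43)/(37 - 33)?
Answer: -9178607/408 ≈ -22497.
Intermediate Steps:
l = 39/4 ≈ 9.7500
d(j) = -18 + 3*j (d(j) = 3*(-6 + j) = -18 + 3*j)
t(a) = 239/(8*a) (t(a) = (50 + 39/4)/(a + a) = 239/(4*((2*a))) = 239*(1/(2*a))/4 = 239/(8*a))
(-22337 + d(-47)) + t(-51) = (-22337 + (-18 + 3*(-47))) + (239/8)/(-51) = (-22337 + (-18 - 141)) + (239/8)*(-1/51) = (-22337 - 159) - 239/408 = -22496 - 239/408 = -9178607/408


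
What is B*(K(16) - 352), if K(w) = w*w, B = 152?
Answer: -14592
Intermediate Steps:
K(w) = w²
B*(K(16) - 352) = 152*(16² - 352) = 152*(256 - 352) = 152*(-96) = -14592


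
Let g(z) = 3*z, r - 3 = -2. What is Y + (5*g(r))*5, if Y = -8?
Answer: 67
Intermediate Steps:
r = 1 (r = 3 - 2 = 1)
Y + (5*g(r))*5 = -8 + (5*(3*1))*5 = -8 + (5*3)*5 = -8 + 15*5 = -8 + 75 = 67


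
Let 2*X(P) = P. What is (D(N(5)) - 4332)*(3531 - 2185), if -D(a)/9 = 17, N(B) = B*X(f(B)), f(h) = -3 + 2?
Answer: -6036810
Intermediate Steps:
f(h) = -1
X(P) = P/2
N(B) = -B/2 (N(B) = B*((½)*(-1)) = B*(-½) = -B/2)
D(a) = -153 (D(a) = -9*17 = -153)
(D(N(5)) - 4332)*(3531 - 2185) = (-153 - 4332)*(3531 - 2185) = -4485*1346 = -6036810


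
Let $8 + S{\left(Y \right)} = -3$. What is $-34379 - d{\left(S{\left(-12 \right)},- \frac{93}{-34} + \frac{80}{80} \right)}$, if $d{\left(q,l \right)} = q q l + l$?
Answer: $- \frac{592190}{17} \approx -34835.0$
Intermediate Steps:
$S{\left(Y \right)} = -11$ ($S{\left(Y \right)} = -8 - 3 = -11$)
$d{\left(q,l \right)} = l + l q^{2}$ ($d{\left(q,l \right)} = q^{2} l + l = l q^{2} + l = l + l q^{2}$)
$-34379 - d{\left(S{\left(-12 \right)},- \frac{93}{-34} + \frac{80}{80} \right)} = -34379 - \left(- \frac{93}{-34} + \frac{80}{80}\right) \left(1 + \left(-11\right)^{2}\right) = -34379 - \left(\left(-93\right) \left(- \frac{1}{34}\right) + 80 \cdot \frac{1}{80}\right) \left(1 + 121\right) = -34379 - \left(\frac{93}{34} + 1\right) 122 = -34379 - \frac{127}{34} \cdot 122 = -34379 - \frac{7747}{17} = - \frac{592190}{17}$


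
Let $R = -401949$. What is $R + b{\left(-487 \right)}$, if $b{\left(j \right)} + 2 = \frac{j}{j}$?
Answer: $-401950$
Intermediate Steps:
$b{\left(j \right)} = -1$ ($b{\left(j \right)} = -2 + \frac{j}{j} = -2 + 1 = -1$)
$R + b{\left(-487 \right)} = -401949 - 1 = -401950$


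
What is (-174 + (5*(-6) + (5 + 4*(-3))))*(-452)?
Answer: 95372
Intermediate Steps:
(-174 + (5*(-6) + (5 + 4*(-3))))*(-452) = (-174 + (-30 + (5 - 12)))*(-452) = (-174 + (-30 - 7))*(-452) = (-174 - 37)*(-452) = -211*(-452) = 95372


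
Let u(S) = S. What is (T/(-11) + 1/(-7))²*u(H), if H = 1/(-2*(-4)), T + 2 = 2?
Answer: 1/392 ≈ 0.0025510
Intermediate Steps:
T = 0 (T = -2 + 2 = 0)
H = ⅛ (H = 1/8 = ⅛ ≈ 0.12500)
(T/(-11) + 1/(-7))²*u(H) = (0/(-11) + 1/(-7))²*(⅛) = (0*(-1/11) + 1*(-⅐))²*(⅛) = (0 - ⅐)²*(⅛) = (-⅐)²*(⅛) = (1/49)*(⅛) = 1/392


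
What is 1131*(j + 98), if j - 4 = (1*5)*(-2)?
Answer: 104052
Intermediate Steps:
j = -6 (j = 4 + (1*5)*(-2) = 4 + 5*(-2) = 4 - 10 = -6)
1131*(j + 98) = 1131*(-6 + 98) = 1131*92 = 104052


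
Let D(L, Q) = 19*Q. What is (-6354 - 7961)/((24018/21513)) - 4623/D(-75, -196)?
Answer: -191121128761/14907172 ≈ -12821.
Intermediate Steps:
(-6354 - 7961)/((24018/21513)) - 4623/D(-75, -196) = (-6354 - 7961)/((24018/21513)) - 4623/(19*(-196)) = -14315/(24018*(1/21513)) - 4623/(-3724) = -14315/8006/7171 - 4623*(-1/3724) = -14315*7171/8006 + 4623/3724 = -102652865/8006 + 4623/3724 = -191121128761/14907172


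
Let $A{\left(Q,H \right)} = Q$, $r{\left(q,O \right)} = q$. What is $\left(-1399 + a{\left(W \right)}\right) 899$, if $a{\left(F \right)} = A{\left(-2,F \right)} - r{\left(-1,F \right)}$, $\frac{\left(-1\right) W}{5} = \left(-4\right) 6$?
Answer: $-1258600$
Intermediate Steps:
$W = 120$ ($W = - 5 \left(\left(-4\right) 6\right) = \left(-5\right) \left(-24\right) = 120$)
$a{\left(F \right)} = -1$ ($a{\left(F \right)} = -2 - -1 = -2 + 1 = -1$)
$\left(-1399 + a{\left(W \right)}\right) 899 = \left(-1399 - 1\right) 899 = \left(-1400\right) 899 = -1258600$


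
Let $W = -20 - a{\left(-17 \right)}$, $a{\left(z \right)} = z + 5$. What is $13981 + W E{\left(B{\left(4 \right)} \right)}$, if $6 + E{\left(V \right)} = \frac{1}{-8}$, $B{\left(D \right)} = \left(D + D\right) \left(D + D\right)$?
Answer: $14030$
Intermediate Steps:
$B{\left(D \right)} = 4 D^{2}$ ($B{\left(D \right)} = 2 D 2 D = 4 D^{2}$)
$E{\left(V \right)} = - \frac{49}{8}$ ($E{\left(V \right)} = -6 + \frac{1}{-8} = -6 - \frac{1}{8} = - \frac{49}{8}$)
$a{\left(z \right)} = 5 + z$
$W = -8$ ($W = -20 - \left(5 - 17\right) = -20 - -12 = -20 + 12 = -8$)
$13981 + W E{\left(B{\left(4 \right)} \right)} = 13981 - -49 = 13981 + 49 = 14030$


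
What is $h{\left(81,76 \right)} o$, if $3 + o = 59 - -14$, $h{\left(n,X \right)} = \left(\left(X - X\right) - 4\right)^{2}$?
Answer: $1120$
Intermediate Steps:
$h{\left(n,X \right)} = 16$ ($h{\left(n,X \right)} = \left(0 - 4\right)^{2} = \left(-4\right)^{2} = 16$)
$o = 70$ ($o = -3 + \left(59 - -14\right) = -3 + \left(59 + 14\right) = -3 + 73 = 70$)
$h{\left(81,76 \right)} o = 16 \cdot 70 = 1120$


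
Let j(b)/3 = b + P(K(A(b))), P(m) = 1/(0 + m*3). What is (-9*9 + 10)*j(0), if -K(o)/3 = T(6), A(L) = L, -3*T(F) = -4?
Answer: 71/4 ≈ 17.750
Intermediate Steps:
T(F) = 4/3 (T(F) = -⅓*(-4) = 4/3)
K(o) = -4 (K(o) = -3*4/3 = -4)
P(m) = 1/(3*m) (P(m) = 1/(0 + 3*m) = 1/(3*m))
j(b) = -¼ + 3*b (j(b) = 3*(b + (⅓)/(-4)) = 3*(b + (⅓)*(-¼)) = 3*(b - 1/12) = 3*(-1/12 + b) = -¼ + 3*b)
(-9*9 + 10)*j(0) = (-9*9 + 10)*(-¼ + 3*0) = (-81 + 10)*(-¼ + 0) = -71*(-¼) = 71/4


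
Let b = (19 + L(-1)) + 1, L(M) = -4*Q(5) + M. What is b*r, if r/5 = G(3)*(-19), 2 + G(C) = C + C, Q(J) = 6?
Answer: 1900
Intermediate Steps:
L(M) = -24 + M (L(M) = -4*6 + M = -24 + M)
G(C) = -2 + 2*C (G(C) = -2 + (C + C) = -2 + 2*C)
b = -5 (b = (19 + (-24 - 1)) + 1 = (19 - 25) + 1 = -6 + 1 = -5)
r = -380 (r = 5*((-2 + 2*3)*(-19)) = 5*((-2 + 6)*(-19)) = 5*(4*(-19)) = 5*(-76) = -380)
b*r = -5*(-380) = 1900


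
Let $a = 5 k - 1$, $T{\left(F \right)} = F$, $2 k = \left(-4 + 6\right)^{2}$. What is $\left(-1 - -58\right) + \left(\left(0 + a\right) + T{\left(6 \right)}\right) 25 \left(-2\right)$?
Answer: $-693$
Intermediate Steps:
$k = 2$ ($k = \frac{\left(-4 + 6\right)^{2}}{2} = \frac{2^{2}}{2} = \frac{1}{2} \cdot 4 = 2$)
$a = 9$ ($a = 5 \cdot 2 - 1 = 10 - 1 = 9$)
$\left(-1 - -58\right) + \left(\left(0 + a\right) + T{\left(6 \right)}\right) 25 \left(-2\right) = \left(-1 - -58\right) + \left(\left(0 + 9\right) + 6\right) 25 \left(-2\right) = \left(-1 + 58\right) + \left(9 + 6\right) \left(-50\right) = 57 + 15 \left(-50\right) = 57 - 750 = -693$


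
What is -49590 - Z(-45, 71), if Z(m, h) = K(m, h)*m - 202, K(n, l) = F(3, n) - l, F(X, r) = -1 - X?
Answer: -52763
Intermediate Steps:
K(n, l) = -4 - l (K(n, l) = (-1 - 1*3) - l = (-1 - 3) - l = -4 - l)
Z(m, h) = -202 + m*(-4 - h) (Z(m, h) = (-4 - h)*m - 202 = m*(-4 - h) - 202 = -202 + m*(-4 - h))
-49590 - Z(-45, 71) = -49590 - (-202 - 1*(-45)*(4 + 71)) = -49590 - (-202 - 1*(-45)*75) = -49590 - (-202 + 3375) = -49590 - 1*3173 = -49590 - 3173 = -52763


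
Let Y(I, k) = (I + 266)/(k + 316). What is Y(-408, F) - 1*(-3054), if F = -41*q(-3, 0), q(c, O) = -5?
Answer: 1590992/521 ≈ 3053.7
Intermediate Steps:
F = 205 (F = -41*(-5) = 205)
Y(I, k) = (266 + I)/(316 + k)
Y(-408, F) - 1*(-3054) = (266 - 408)/(316 + 205) - 1*(-3054) = -142/521 + 3054 = 1590992/521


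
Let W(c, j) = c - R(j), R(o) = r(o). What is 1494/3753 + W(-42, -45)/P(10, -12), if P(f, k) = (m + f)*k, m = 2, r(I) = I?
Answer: 839/2224 ≈ 0.37725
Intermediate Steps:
R(o) = o
W(c, j) = c - j
P(f, k) = k*(2 + f) (P(f, k) = (2 + f)*k = k*(2 + f))
1494/3753 + W(-42, -45)/P(10, -12) = 1494/3753 + (-42 - 1*(-45))/((-12*(2 + 10))) = 1494*(1/3753) + (-42 + 45)/((-12*12)) = 166/417 + 3/(-144) = 166/417 + 3*(-1/144) = 166/417 - 1/48 = 839/2224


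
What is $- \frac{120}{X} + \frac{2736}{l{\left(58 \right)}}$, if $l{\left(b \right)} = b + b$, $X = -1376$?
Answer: $\frac{118083}{4988} \approx 23.673$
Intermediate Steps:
$l{\left(b \right)} = 2 b$
$- \frac{120}{X} + \frac{2736}{l{\left(58 \right)}} = - \frac{120}{-1376} + \frac{2736}{2 \cdot 58} = \left(-120\right) \left(- \frac{1}{1376}\right) + \frac{2736}{116} = \frac{15}{172} + 2736 \cdot \frac{1}{116} = \frac{15}{172} + \frac{684}{29} = \frac{118083}{4988}$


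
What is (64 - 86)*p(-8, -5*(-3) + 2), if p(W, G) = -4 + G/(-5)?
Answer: 814/5 ≈ 162.80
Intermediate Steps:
p(W, G) = -4 - G/5 (p(W, G) = -4 + G*(-⅕) = -4 - G/5)
(64 - 86)*p(-8, -5*(-3) + 2) = (64 - 86)*(-4 - (-5*(-3) + 2)/5) = -22*(-4 - (15 + 2)/5) = -22*(-4 - ⅕*17) = -22*(-4 - 17/5) = -22*(-37/5) = 814/5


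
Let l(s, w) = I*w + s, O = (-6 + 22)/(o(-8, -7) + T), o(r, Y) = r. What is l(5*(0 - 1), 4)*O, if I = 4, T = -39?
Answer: -176/47 ≈ -3.7447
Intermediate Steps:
O = -16/47 (O = (-6 + 22)/(-8 - 39) = 16/(-47) = 16*(-1/47) = -16/47 ≈ -0.34043)
l(s, w) = s + 4*w (l(s, w) = 4*w + s = s + 4*w)
l(5*(0 - 1), 4)*O = (5*(0 - 1) + 4*4)*(-16/47) = (5*(-1) + 16)*(-16/47) = (-5 + 16)*(-16/47) = 11*(-16/47) = -176/47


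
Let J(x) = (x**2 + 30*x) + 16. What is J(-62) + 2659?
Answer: 4659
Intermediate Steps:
J(x) = 16 + x**2 + 30*x
J(-62) + 2659 = (16 + (-62)**2 + 30*(-62)) + 2659 = (16 + 3844 - 1860) + 2659 = 2000 + 2659 = 4659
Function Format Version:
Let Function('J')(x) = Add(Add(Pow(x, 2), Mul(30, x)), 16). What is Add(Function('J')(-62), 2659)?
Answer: 4659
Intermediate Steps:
Function('J')(x) = Add(16, Pow(x, 2), Mul(30, x))
Add(Function('J')(-62), 2659) = Add(Add(16, Pow(-62, 2), Mul(30, -62)), 2659) = Add(Add(16, 3844, -1860), 2659) = Add(2000, 2659) = 4659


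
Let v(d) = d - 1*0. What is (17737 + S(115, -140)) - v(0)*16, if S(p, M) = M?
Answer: 17597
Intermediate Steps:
v(d) = d (v(d) = d + 0 = d)
(17737 + S(115, -140)) - v(0)*16 = (17737 - 140) - 0*16 = 17597 - 0 = 17597 - 1*0 = 17597 + 0 = 17597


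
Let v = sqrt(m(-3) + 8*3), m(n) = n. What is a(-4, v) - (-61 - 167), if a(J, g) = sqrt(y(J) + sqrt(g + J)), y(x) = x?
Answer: 228 + sqrt(-4 + sqrt(-4 + sqrt(21))) ≈ 228.0 + 1.7991*I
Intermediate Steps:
v = sqrt(21) (v = sqrt(-3 + 8*3) = sqrt(-3 + 24) = sqrt(21) ≈ 4.5826)
a(J, g) = sqrt(J + sqrt(J + g)) (a(J, g) = sqrt(J + sqrt(g + J)) = sqrt(J + sqrt(J + g)))
a(-4, v) - (-61 - 167) = sqrt(-4 + sqrt(-4 + sqrt(21))) - (-61 - 167) = sqrt(-4 + sqrt(-4 + sqrt(21))) - 1*(-228) = sqrt(-4 + sqrt(-4 + sqrt(21))) + 228 = 228 + sqrt(-4 + sqrt(-4 + sqrt(21)))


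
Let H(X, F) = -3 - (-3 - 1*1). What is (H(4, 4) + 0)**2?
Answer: 1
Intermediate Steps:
H(X, F) = 1 (H(X, F) = -3 - (-3 - 1) = -3 - 1*(-4) = -3 + 4 = 1)
(H(4, 4) + 0)**2 = (1 + 0)**2 = 1**2 = 1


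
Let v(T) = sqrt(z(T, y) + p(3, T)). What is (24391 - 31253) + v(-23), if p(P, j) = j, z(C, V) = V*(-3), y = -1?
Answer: -6862 + 2*I*sqrt(5) ≈ -6862.0 + 4.4721*I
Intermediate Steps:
z(C, V) = -3*V
v(T) = sqrt(3 + T) (v(T) = sqrt(-3*(-1) + T) = sqrt(3 + T))
(24391 - 31253) + v(-23) = (24391 - 31253) + sqrt(3 - 23) = -6862 + sqrt(-20) = -6862 + 2*I*sqrt(5)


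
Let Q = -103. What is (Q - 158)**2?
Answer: 68121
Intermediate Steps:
(Q - 158)**2 = (-103 - 158)**2 = (-261)**2 = 68121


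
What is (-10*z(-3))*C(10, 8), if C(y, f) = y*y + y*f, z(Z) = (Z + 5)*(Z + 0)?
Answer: 10800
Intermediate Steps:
z(Z) = Z*(5 + Z) (z(Z) = (5 + Z)*Z = Z*(5 + Z))
C(y, f) = y² + f*y
(-10*z(-3))*C(10, 8) = (-(-30)*(5 - 3))*(10*(8 + 10)) = (-(-30)*2)*(10*18) = -10*(-6)*180 = 60*180 = 10800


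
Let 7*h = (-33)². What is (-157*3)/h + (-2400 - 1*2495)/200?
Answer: -399337/14520 ≈ -27.503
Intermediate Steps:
h = 1089/7 (h = (⅐)*(-33)² = (⅐)*1089 = 1089/7 ≈ 155.57)
(-157*3)/h + (-2400 - 1*2495)/200 = (-157*3)/(1089/7) + (-2400 - 1*2495)/200 = -471*7/1089 + (-2400 - 2495)*(1/200) = -1099/363 - 4895*1/200 = -1099/363 - 979/40 = -399337/14520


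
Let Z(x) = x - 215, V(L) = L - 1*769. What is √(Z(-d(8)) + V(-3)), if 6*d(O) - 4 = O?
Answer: I*√989 ≈ 31.448*I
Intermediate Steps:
V(L) = -769 + L (V(L) = L - 769 = -769 + L)
d(O) = ⅔ + O/6
Z(x) = -215 + x
√(Z(-d(8)) + V(-3)) = √((-215 - (⅔ + (⅙)*8)) + (-769 - 3)) = √((-215 - (⅔ + 4/3)) - 772) = √((-215 - 1*2) - 772) = √((-215 - 2) - 772) = √(-217 - 772) = √(-989) = I*√989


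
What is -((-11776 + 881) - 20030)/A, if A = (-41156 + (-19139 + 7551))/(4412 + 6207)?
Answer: -328392575/52744 ≈ -6226.2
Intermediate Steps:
A = -52744/10619 (A = (-41156 - 11588)/10619 = -52744*1/10619 = -52744/10619 ≈ -4.9669)
-((-11776 + 881) - 20030)/A = -((-11776 + 881) - 20030)/(-52744/10619) = -(-10895 - 20030)*(-10619)/52744 = -(-30925)*(-10619)/52744 = -1*328392575/52744 = -328392575/52744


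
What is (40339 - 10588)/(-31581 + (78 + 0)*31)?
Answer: -9917/9721 ≈ -1.0202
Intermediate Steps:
(40339 - 10588)/(-31581 + (78 + 0)*31) = 29751/(-31581 + 78*31) = 29751/(-31581 + 2418) = 29751/(-29163) = 29751*(-1/29163) = -9917/9721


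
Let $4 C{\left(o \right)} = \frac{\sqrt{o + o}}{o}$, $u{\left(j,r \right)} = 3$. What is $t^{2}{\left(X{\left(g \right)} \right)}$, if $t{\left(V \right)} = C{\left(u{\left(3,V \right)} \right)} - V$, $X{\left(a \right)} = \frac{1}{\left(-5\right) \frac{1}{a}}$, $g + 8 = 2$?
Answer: $\frac{889}{600} - \frac{\sqrt{6}}{5} \approx 0.99177$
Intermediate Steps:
$C{\left(o \right)} = \frac{\sqrt{2}}{4 \sqrt{o}}$ ($C{\left(o \right)} = \frac{\sqrt{o + o} \frac{1}{o}}{4} = \frac{\sqrt{2 o} \frac{1}{o}}{4} = \frac{\sqrt{2} \sqrt{o} \frac{1}{o}}{4} = \frac{\sqrt{2} \frac{1}{\sqrt{o}}}{4} = \frac{\sqrt{2}}{4 \sqrt{o}}$)
$g = -6$ ($g = -8 + 2 = -6$)
$X{\left(a \right)} = - \frac{a}{5}$
$t{\left(V \right)} = - V + \frac{\sqrt{6}}{12}$ ($t{\left(V \right)} = \frac{\sqrt{2}}{4 \sqrt{3}} - V = \frac{\sqrt{2} \frac{\sqrt{3}}{3}}{4} - V = \frac{\sqrt{6}}{12} - V = - V + \frac{\sqrt{6}}{12}$)
$t^{2}{\left(X{\left(g \right)} \right)} = \left(- \frac{\left(-1\right) \left(-6\right)}{5} + \frac{\sqrt{6}}{12}\right)^{2} = \left(\left(-1\right) \frac{6}{5} + \frac{\sqrt{6}}{12}\right)^{2} = \left(- \frac{6}{5} + \frac{\sqrt{6}}{12}\right)^{2}$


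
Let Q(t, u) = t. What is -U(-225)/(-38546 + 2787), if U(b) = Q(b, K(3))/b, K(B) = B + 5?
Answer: 1/35759 ≈ 2.7965e-5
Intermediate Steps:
K(B) = 5 + B
U(b) = 1 (U(b) = b/b = 1)
-U(-225)/(-38546 + 2787) = -1/(-38546 + 2787) = -1/(-35759) = -(-1)/35759 = -1*(-1/35759) = 1/35759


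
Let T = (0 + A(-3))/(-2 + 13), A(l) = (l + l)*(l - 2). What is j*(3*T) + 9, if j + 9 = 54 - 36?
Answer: 909/11 ≈ 82.636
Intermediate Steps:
A(l) = 2*l*(-2 + l) (A(l) = (2*l)*(-2 + l) = 2*l*(-2 + l))
j = 9 (j = -9 + (54 - 36) = -9 + 18 = 9)
T = 30/11 (T = (0 + 2*(-3)*(-2 - 3))/(-2 + 13) = (0 + 2*(-3)*(-5))/11 = (0 + 30)*(1/11) = 30*(1/11) = 30/11 ≈ 2.7273)
j*(3*T) + 9 = 9*(3*(30/11)) + 9 = 9*(90/11) + 9 = 810/11 + 9 = 909/11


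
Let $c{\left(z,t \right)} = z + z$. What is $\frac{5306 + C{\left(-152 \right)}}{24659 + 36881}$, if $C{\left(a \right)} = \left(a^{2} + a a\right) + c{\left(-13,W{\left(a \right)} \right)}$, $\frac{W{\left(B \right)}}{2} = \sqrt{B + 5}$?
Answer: $\frac{12872}{15385} \approx 0.83666$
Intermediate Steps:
$W{\left(B \right)} = 2 \sqrt{5 + B}$ ($W{\left(B \right)} = 2 \sqrt{B + 5} = 2 \sqrt{5 + B}$)
$c{\left(z,t \right)} = 2 z$
$C{\left(a \right)} = -26 + 2 a^{2}$ ($C{\left(a \right)} = \left(a^{2} + a a\right) + 2 \left(-13\right) = \left(a^{2} + a^{2}\right) - 26 = 2 a^{2} - 26 = -26 + 2 a^{2}$)
$\frac{5306 + C{\left(-152 \right)}}{24659 + 36881} = \frac{5306 - \left(26 - 2 \left(-152\right)^{2}\right)}{24659 + 36881} = \frac{5306 + \left(-26 + 2 \cdot 23104\right)}{61540} = \left(5306 + \left(-26 + 46208\right)\right) \frac{1}{61540} = \left(5306 + 46182\right) \frac{1}{61540} = 51488 \cdot \frac{1}{61540} = \frac{12872}{15385}$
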